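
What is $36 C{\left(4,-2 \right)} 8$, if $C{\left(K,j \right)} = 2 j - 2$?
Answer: $-1728$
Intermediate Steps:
$C{\left(K,j \right)} = -2 + 2 j$
$36 C{\left(4,-2 \right)} 8 = 36 \left(-2 + 2 \left(-2\right)\right) 8 = 36 \left(-2 - 4\right) 8 = 36 \left(-6\right) 8 = \left(-216\right) 8 = -1728$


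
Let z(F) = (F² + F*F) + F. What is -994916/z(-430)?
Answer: -497458/184685 ≈ -2.6936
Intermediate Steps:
z(F) = F + 2*F² (z(F) = (F² + F²) + F = 2*F² + F = F + 2*F²)
-994916/z(-430) = -994916*(-1/(430*(1 + 2*(-430)))) = -994916*(-1/(430*(1 - 860))) = -994916/((-430*(-859))) = -994916/369370 = -994916*1/369370 = -497458/184685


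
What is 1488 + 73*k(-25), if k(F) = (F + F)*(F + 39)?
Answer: -49612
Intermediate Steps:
k(F) = 2*F*(39 + F) (k(F) = (2*F)*(39 + F) = 2*F*(39 + F))
1488 + 73*k(-25) = 1488 + 73*(2*(-25)*(39 - 25)) = 1488 + 73*(2*(-25)*14) = 1488 + 73*(-700) = 1488 - 51100 = -49612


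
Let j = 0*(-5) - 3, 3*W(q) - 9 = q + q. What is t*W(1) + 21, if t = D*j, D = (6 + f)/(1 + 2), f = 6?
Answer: -23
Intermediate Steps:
W(q) = 3 + 2*q/3 (W(q) = 3 + (q + q)/3 = 3 + (2*q)/3 = 3 + 2*q/3)
j = -3 (j = 0 - 3 = -3)
D = 4 (D = (6 + 6)/(1 + 2) = 12/3 = 12*(1/3) = 4)
t = -12 (t = 4*(-3) = -12)
t*W(1) + 21 = -12*(3 + (2/3)*1) + 21 = -12*(3 + 2/3) + 21 = -12*11/3 + 21 = -44 + 21 = -23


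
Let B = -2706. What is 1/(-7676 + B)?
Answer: -1/10382 ≈ -9.6321e-5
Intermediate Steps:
1/(-7676 + B) = 1/(-7676 - 2706) = 1/(-10382) = -1/10382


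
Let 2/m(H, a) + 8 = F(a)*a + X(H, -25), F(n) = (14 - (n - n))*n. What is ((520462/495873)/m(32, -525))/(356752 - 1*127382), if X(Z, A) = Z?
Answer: 167362102799/18956398335 ≈ 8.8288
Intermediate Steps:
F(n) = 14*n (F(n) = (14 - 1*0)*n = (14 + 0)*n = 14*n)
m(H, a) = 2/(-8 + H + 14*a²) (m(H, a) = 2/(-8 + ((14*a)*a + H)) = 2/(-8 + (14*a² + H)) = 2/(-8 + (H + 14*a²)) = 2/(-8 + H + 14*a²))
((520462/495873)/m(32, -525))/(356752 - 1*127382) = ((520462/495873)/((2/(-8 + 32 + 14*(-525)²))))/(356752 - 1*127382) = ((520462*(1/495873))/((2/(-8 + 32 + 14*275625))))/(356752 - 127382) = (520462/(495873*((2/(-8 + 32 + 3858750)))))/229370 = (520462/(495873*((2/3858774))))*(1/229370) = (520462/(495873*((2*(1/3858774)))))*(1/229370) = (520462/(495873*(1/1929387)))*(1/229370) = ((520462/495873)*1929387)*(1/229370) = (334724205598/165291)*(1/229370) = 167362102799/18956398335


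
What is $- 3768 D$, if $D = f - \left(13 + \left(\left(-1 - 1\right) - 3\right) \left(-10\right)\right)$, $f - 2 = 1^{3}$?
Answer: $226080$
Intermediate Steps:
$f = 3$ ($f = 2 + 1^{3} = 2 + 1 = 3$)
$D = -60$ ($D = 3 - \left(13 + \left(\left(-1 - 1\right) - 3\right) \left(-10\right)\right) = 3 - \left(13 + \left(-2 - 3\right) \left(-10\right)\right) = 3 - \left(13 - -50\right) = 3 - \left(13 + 50\right) = 3 - 63 = -60$)
$- 3768 D = \left(-3768\right) \left(-60\right) = 226080$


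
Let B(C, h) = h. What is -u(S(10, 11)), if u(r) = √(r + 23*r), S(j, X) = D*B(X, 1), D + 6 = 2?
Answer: -4*I*√6 ≈ -9.798*I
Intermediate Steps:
D = -4 (D = -6 + 2 = -4)
S(j, X) = -4 (S(j, X) = -4*1 = -4)
u(r) = 2*√6*√r (u(r) = √(24*r) = 2*√6*√r)
-u(S(10, 11)) = -2*√6*√(-4) = -2*√6*2*I = -4*I*√6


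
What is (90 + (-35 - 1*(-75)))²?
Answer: 16900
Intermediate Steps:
(90 + (-35 - 1*(-75)))² = (90 + (-35 + 75))² = (90 + 40)² = 130² = 16900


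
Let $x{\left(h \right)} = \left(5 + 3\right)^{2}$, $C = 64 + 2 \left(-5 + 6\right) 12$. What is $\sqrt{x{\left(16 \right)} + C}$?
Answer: $2 \sqrt{38} \approx 12.329$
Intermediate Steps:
$C = 88$ ($C = 64 + 2 \cdot 1 \cdot 12 = 64 + 2 \cdot 12 = 64 + 24 = 88$)
$x{\left(h \right)} = 64$ ($x{\left(h \right)} = 8^{2} = 64$)
$\sqrt{x{\left(16 \right)} + C} = \sqrt{64 + 88} = \sqrt{152} = 2 \sqrt{38}$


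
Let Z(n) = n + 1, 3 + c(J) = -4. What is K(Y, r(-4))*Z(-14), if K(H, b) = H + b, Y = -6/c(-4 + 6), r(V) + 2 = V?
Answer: 468/7 ≈ 66.857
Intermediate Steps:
c(J) = -7 (c(J) = -3 - 4 = -7)
r(V) = -2 + V
Y = 6/7 (Y = -6/(-7) = -6*(-1/7) = 6/7 ≈ 0.85714)
Z(n) = 1 + n
K(Y, r(-4))*Z(-14) = (6/7 + (-2 - 4))*(1 - 14) = (6/7 - 6)*(-13) = -36/7*(-13) = 468/7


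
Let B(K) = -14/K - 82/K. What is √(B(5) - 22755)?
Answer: I*√569355/5 ≈ 150.91*I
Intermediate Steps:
B(K) = -96/K
√(B(5) - 22755) = √(-96/5 - 22755) = √(-113871/5) = I*√569355/5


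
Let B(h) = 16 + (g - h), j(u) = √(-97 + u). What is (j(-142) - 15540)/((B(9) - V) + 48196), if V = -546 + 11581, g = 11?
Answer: -5180/12393 + I*√239/37179 ≈ -0.41798 + 0.00041582*I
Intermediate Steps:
V = 11035
B(h) = 27 - h (B(h) = 16 + (11 - h) = 27 - h)
(j(-142) - 15540)/((B(9) - V) + 48196) = (√(-97 - 142) - 15540)/(((27 - 1*9) - 1*11035) + 48196) = (√(-239) - 15540)/(((27 - 9) - 11035) + 48196) = (I*√239 - 15540)/((18 - 11035) + 48196) = (-15540 + I*√239)/(-11017 + 48196) = (-15540 + I*√239)/37179 = (-15540 + I*√239)*(1/37179) = -5180/12393 + I*√239/37179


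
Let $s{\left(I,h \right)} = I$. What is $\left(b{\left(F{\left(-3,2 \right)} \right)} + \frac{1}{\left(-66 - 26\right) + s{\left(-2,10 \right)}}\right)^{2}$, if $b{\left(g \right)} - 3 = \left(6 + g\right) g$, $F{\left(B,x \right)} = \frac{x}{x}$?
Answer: $\frac{881721}{8836} \approx 99.787$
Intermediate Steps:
$F{\left(B,x \right)} = 1$
$b{\left(g \right)} = 3 + g \left(6 + g\right)$ ($b{\left(g \right)} = 3 + \left(6 + g\right) g = 3 + g \left(6 + g\right)$)
$\left(b{\left(F{\left(-3,2 \right)} \right)} + \frac{1}{\left(-66 - 26\right) + s{\left(-2,10 \right)}}\right)^{2} = \left(\left(3 + 1^{2} + 6 \cdot 1\right) + \frac{1}{\left(-66 - 26\right) - 2}\right)^{2} = \left(\left(3 + 1 + 6\right) + \frac{1}{\left(-66 - 26\right) - 2}\right)^{2} = \left(10 + \frac{1}{-92 - 2}\right)^{2} = \left(10 + \frac{1}{-94}\right)^{2} = \left(10 - \frac{1}{94}\right)^{2} = \left(\frac{939}{94}\right)^{2} = \frac{881721}{8836}$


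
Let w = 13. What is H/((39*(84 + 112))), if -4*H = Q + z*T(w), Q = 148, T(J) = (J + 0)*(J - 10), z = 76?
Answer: -389/3822 ≈ -0.10178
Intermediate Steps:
T(J) = J*(-10 + J)
H = -778 (H = -(148 + 76*(13*(-10 + 13)))/4 = -(148 + 76*(13*3))/4 = -(148 + 76*39)/4 = -(148 + 2964)/4 = -¼*3112 = -778)
H/((39*(84 + 112))) = -778*1/(39*(84 + 112)) = -778/(39*196) = -778/7644 = -778*1/7644 = -389/3822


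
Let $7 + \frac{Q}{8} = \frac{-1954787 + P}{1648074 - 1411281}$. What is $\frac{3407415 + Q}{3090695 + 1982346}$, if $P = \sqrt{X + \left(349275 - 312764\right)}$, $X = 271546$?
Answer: $\frac{806823121391}{1201260597513} + \frac{8 \sqrt{308057}}{1201260597513} \approx 0.67165$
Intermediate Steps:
$P = \sqrt{308057}$ ($P = \sqrt{271546 + \left(349275 - 312764\right)} = \sqrt{271546 + 36511} = \sqrt{308057} \approx 555.03$)
$Q = - \frac{28898704}{236793} + \frac{8 \sqrt{308057}}{236793}$ ($Q = -56 + 8 \frac{-1954787 + \sqrt{308057}}{1648074 - 1411281} = -56 + 8 \frac{-1954787 + \sqrt{308057}}{236793} = -56 + 8 \left(-1954787 + \sqrt{308057}\right) \frac{1}{236793} = -56 + 8 \left(- \frac{1954787}{236793} + \frac{\sqrt{308057}}{236793}\right) = -56 - \left(\frac{15638296}{236793} - \frac{8 \sqrt{308057}}{236793}\right) = - \frac{28898704}{236793} + \frac{8 \sqrt{308057}}{236793} \approx -122.02$)
$\frac{3407415 + Q}{3090695 + 1982346} = \frac{3407415 - \left(\frac{28898704}{236793} - \frac{8 \sqrt{308057}}{236793}\right)}{3090695 + 1982346} = \frac{\frac{806823121391}{236793} + \frac{8 \sqrt{308057}}{236793}}{5073041} = \left(\frac{806823121391}{236793} + \frac{8 \sqrt{308057}}{236793}\right) \frac{1}{5073041} = \frac{806823121391}{1201260597513} + \frac{8 \sqrt{308057}}{1201260597513}$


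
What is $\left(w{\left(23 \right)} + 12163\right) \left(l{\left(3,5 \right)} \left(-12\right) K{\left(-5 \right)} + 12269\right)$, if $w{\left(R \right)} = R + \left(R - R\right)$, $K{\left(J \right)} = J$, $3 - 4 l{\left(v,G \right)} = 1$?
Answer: $149875614$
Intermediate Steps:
$l{\left(v,G \right)} = \frac{1}{2}$ ($l{\left(v,G \right)} = \frac{3}{4} - \frac{1}{4} = \frac{1}{2}$)
$w{\left(R \right)} = R$ ($w{\left(R \right)} = R + 0 = R$)
$\left(w{\left(23 \right)} + 12163\right) \left(l{\left(3,5 \right)} \left(-12\right) K{\left(-5 \right)} + 12269\right) = \left(23 + 12163\right) \left(\frac{1}{2} \left(-12\right) \left(-5\right) + 12269\right) = 12186 \left(\left(-6\right) \left(-5\right) + 12269\right) = 12186 \left(30 + 12269\right) = 12186 \cdot 12299 = 149875614$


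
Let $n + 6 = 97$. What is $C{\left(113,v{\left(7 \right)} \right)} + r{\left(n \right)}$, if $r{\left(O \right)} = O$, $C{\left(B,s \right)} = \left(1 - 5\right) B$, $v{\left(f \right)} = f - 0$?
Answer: $-361$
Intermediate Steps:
$v{\left(f \right)} = f$ ($v{\left(f \right)} = f + 0 = f$)
$C{\left(B,s \right)} = - 4 B$
$n = 91$ ($n = -6 + 97 = 91$)
$C{\left(113,v{\left(7 \right)} \right)} + r{\left(n \right)} = \left(-4\right) 113 + 91 = -452 + 91 = -361$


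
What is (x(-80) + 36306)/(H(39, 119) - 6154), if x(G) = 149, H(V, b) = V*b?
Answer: -36455/1513 ≈ -24.095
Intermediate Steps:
(x(-80) + 36306)/(H(39, 119) - 6154) = (149 + 36306)/(39*119 - 6154) = 36455/(4641 - 6154) = 36455/(-1513) = 36455*(-1/1513) = -36455/1513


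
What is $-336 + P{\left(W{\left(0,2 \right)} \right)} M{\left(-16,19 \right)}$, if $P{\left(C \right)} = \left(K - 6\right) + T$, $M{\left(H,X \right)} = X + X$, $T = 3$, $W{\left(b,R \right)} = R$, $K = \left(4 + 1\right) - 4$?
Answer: $-412$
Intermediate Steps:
$K = 1$ ($K = 5 - 4 = 1$)
$M{\left(H,X \right)} = 2 X$
$P{\left(C \right)} = -2$ ($P{\left(C \right)} = \left(1 - 6\right) + 3 = -5 + 3 = -2$)
$-336 + P{\left(W{\left(0,2 \right)} \right)} M{\left(-16,19 \right)} = -336 - 2 \cdot 2 \cdot 19 = -336 - 76 = -412$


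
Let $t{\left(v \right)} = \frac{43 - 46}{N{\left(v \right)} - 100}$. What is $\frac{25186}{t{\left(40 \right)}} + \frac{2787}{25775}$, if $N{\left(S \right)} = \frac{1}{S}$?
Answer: $\frac{86534258843}{103100} \approx 8.3932 \cdot 10^{5}$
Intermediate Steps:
$t{\left(v \right)} = - \frac{3}{-100 + \frac{1}{v}}$ ($t{\left(v \right)} = \frac{43 - 46}{\frac{1}{v} - 100} = - \frac{3}{-100 + \frac{1}{v}}$)
$\frac{25186}{t{\left(40 \right)}} + \frac{2787}{25775} = \frac{25186}{3 \cdot 40 \frac{1}{-1 + 100 \cdot 40}} + \frac{2787}{25775} = \frac{25186}{3 \cdot 40 \frac{1}{-1 + 4000}} + 2787 \cdot \frac{1}{25775} = \frac{25186}{3 \cdot 40 \cdot \frac{1}{3999}} + \frac{2787}{25775} = \frac{25186}{\frac{40}{1333}} + \frac{2787}{25775} = 25186 \cdot \frac{1333}{40} + \frac{2787}{25775} = \frac{16786469}{20} + \frac{2787}{25775} = \frac{86534258843}{103100}$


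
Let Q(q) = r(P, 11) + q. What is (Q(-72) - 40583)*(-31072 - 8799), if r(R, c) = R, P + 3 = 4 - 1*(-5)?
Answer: 1620716279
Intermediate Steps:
P = 6 (P = -3 + (4 - 1*(-5)) = -3 + (4 + 5) = -3 + 9 = 6)
Q(q) = 6 + q
(Q(-72) - 40583)*(-31072 - 8799) = ((6 - 72) - 40583)*(-31072 - 8799) = (-66 - 40583)*(-39871) = -40649*(-39871) = 1620716279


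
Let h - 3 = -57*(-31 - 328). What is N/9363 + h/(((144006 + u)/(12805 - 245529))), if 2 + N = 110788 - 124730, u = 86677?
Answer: -14866174822048/719961643 ≈ -20649.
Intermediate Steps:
N = -13944 (N = -2 + (110788 - 124730) = -2 - 13942 = -13944)
h = 20466 (h = 3 - 57*(-31 - 328) = 3 - 57*(-359) = 3 + 20463 = 20466)
N/9363 + h/(((144006 + u)/(12805 - 245529))) = -13944/9363 + 20466/(((144006 + 86677)/(12805 - 245529))) = -13944*1/9363 + 20466/((230683/(-232724))) = -4648/3121 + 20466/((230683*(-1/232724))) = -4648/3121 + 20466/(-230683/232724) = -4648/3121 + 20466*(-232724/230683) = -4648/3121 - 4762929384/230683 = -14866174822048/719961643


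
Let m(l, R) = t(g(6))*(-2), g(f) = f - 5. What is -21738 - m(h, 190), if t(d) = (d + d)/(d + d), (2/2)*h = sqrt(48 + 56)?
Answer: -21736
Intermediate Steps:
g(f) = -5 + f
h = 2*sqrt(26) (h = sqrt(48 + 56) = sqrt(104) = 2*sqrt(26) ≈ 10.198)
t(d) = 1 (t(d) = (2*d)/((2*d)) = (2*d)*(1/(2*d)) = 1)
m(l, R) = -2 (m(l, R) = 1*(-2) = -2)
-21738 - m(h, 190) = -21738 - 1*(-2) = -21738 + 2 = -21736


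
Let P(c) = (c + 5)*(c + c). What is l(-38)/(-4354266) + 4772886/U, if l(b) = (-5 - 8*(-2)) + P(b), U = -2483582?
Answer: -10394335687367/5407088330406 ≈ -1.9224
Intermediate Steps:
P(c) = 2*c*(5 + c) (P(c) = (5 + c)*(2*c) = 2*c*(5 + c))
l(b) = 11 + 2*b*(5 + b) (l(b) = (-5 - 8*(-2)) + 2*b*(5 + b) = (-5 + 16) + 2*b*(5 + b) = 11 + 2*b*(5 + b))
l(-38)/(-4354266) + 4772886/U = (11 + 2*(-38)*(5 - 38))/(-4354266) + 4772886/(-2483582) = (11 + 2*(-38)*(-33))*(-1/4354266) + 4772886*(-1/2483582) = (11 + 2508)*(-1/4354266) - 2386443/1241791 = 2519*(-1/4354266) - 2386443/1241791 = -2519/4354266 - 2386443/1241791 = -10394335687367/5407088330406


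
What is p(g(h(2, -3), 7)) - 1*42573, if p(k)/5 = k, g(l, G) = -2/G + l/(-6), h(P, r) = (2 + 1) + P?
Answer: -1788301/42 ≈ -42579.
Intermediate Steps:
h(P, r) = 3 + P
g(l, G) = -2/G - l/6 (g(l, G) = -2/G + l*(-⅙) = -2/G - l/6)
p(k) = 5*k
p(g(h(2, -3), 7)) - 1*42573 = 5*(-2/7 - (3 + 2)/6) - 1*42573 = 5*(-2*⅐ - ⅙*5) - 42573 = 5*(-2/7 - ⅚) - 42573 = 5*(-47/42) - 42573 = -235/42 - 42573 = -1788301/42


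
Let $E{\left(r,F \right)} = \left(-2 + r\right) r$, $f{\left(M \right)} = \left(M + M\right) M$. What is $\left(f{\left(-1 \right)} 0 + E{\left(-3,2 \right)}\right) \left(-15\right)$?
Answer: $-225$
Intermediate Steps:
$f{\left(M \right)} = 2 M^{2}$ ($f{\left(M \right)} = 2 M M = 2 M^{2}$)
$E{\left(r,F \right)} = r \left(-2 + r\right)$
$\left(f{\left(-1 \right)} 0 + E{\left(-3,2 \right)}\right) \left(-15\right) = \left(2 \left(-1\right)^{2} \cdot 0 - 3 \left(-2 - 3\right)\right) \left(-15\right) = \left(2 \cdot 1 \cdot 0 - -15\right) \left(-15\right) = \left(2 \cdot 0 + 15\right) \left(-15\right) = \left(0 + 15\right) \left(-15\right) = 15 \left(-15\right) = -225$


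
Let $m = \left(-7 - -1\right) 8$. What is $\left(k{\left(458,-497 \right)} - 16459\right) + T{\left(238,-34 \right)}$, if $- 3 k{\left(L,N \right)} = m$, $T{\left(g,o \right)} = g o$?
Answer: $-24535$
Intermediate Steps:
$m = -48$ ($m = \left(-7 + 1\right) 8 = \left(-6\right) 8 = -48$)
$k{\left(L,N \right)} = 16$ ($k{\left(L,N \right)} = \left(- \frac{1}{3}\right) \left(-48\right) = 16$)
$\left(k{\left(458,-497 \right)} - 16459\right) + T{\left(238,-34 \right)} = \left(16 - 16459\right) + 238 \left(-34\right) = -16443 - 8092 = -24535$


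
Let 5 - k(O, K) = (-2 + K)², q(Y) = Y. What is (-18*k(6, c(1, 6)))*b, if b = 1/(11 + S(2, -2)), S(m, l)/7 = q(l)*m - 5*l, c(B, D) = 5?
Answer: 72/53 ≈ 1.3585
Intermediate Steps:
S(m, l) = -35*l + 7*l*m (S(m, l) = 7*(l*m - 5*l) = 7*(-5*l + l*m) = -35*l + 7*l*m)
b = 1/53 (b = 1/(11 + 7*(-2)*(-5 + 2)) = 1/(11 + 7*(-2)*(-3)) = 1/(11 + 42) = 1/53 ≈ 0.018868)
k(O, K) = 5 - (-2 + K)²
(-18*k(6, c(1, 6)))*b = -18*(5 - (-2 + 5)²)*(1/53) = -18*(5 - 1*3²)*(1/53) = -18*(5 - 1*9)*(1/53) = -18*(5 - 9)*(1/53) = -18*(-4)*(1/53) = 72*(1/53) = 72/53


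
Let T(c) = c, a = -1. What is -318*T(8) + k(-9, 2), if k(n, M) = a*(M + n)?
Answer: -2537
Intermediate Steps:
k(n, M) = -M - n (k(n, M) = -(M + n) = -M - n)
-318*T(8) + k(-9, 2) = -318*8 + (-1*2 - 1*(-9)) = -2544 + (-2 + 9) = -2544 + 7 = -2537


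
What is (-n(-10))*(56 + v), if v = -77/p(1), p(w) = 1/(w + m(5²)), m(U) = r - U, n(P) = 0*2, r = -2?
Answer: 0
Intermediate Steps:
n(P) = 0
m(U) = -2 - U
p(w) = 1/(-27 + w) (p(w) = 1/(w + (-2 - 1*5²)) = 1/(w + (-2 - 1*25)) = 1/(w + (-2 - 25)) = 1/(w - 27) = 1/(-27 + w))
v = 2002 (v = -77/(1/(-27 + 1)) = -77/(1/(-26)) = -77/(-1/26) = -77*(-26) = 2002)
(-n(-10))*(56 + v) = (-1*0)*(56 + 2002) = 0*2058 = 0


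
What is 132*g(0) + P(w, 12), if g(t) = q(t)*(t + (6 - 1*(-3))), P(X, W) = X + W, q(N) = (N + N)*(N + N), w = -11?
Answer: 1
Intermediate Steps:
q(N) = 4*N² (q(N) = (2*N)*(2*N) = 4*N²)
P(X, W) = W + X
g(t) = 4*t²*(9 + t) (g(t) = (4*t²)*(t + (6 - 1*(-3))) = (4*t²)*(t + (6 + 3)) = (4*t²)*(t + 9) = (4*t²)*(9 + t) = 4*t²*(9 + t))
132*g(0) + P(w, 12) = 132*(4*0²*(9 + 0)) + (12 - 11) = 132*(4*0*9) + 1 = 132*0 + 1 = 0 + 1 = 1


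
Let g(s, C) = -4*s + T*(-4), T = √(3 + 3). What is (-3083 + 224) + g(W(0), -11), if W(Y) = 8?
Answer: -2891 - 4*√6 ≈ -2900.8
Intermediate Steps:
T = √6 ≈ 2.4495
g(s, C) = -4*s - 4*√6 (g(s, C) = -4*s + √6*(-4) = -4*s - 4*√6)
(-3083 + 224) + g(W(0), -11) = (-3083 + 224) + (-4*8 - 4*√6) = -2859 + (-32 - 4*√6) = -2891 - 4*√6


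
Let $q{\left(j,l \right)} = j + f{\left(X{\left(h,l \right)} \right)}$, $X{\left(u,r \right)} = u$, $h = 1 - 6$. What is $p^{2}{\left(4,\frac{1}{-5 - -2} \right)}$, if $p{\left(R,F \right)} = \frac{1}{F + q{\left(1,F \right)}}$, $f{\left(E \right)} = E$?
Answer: $\frac{9}{169} \approx 0.053254$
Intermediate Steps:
$h = -5$ ($h = 1 - 6 = -5$)
$q{\left(j,l \right)} = -5 + j$ ($q{\left(j,l \right)} = j - 5 = -5 + j$)
$p{\left(R,F \right)} = \frac{1}{-4 + F}$ ($p{\left(R,F \right)} = \frac{1}{F + \left(-5 + 1\right)} = \frac{1}{F - 4} = \frac{1}{-4 + F}$)
$p^{2}{\left(4,\frac{1}{-5 - -2} \right)} = \left(\frac{1}{-4 + \frac{1}{-5 - -2}}\right)^{2} = \left(\frac{1}{-4 + \frac{1}{-5 + 2}}\right)^{2} = \left(\frac{1}{-4 + \frac{1}{-3}}\right)^{2} = \left(\frac{1}{-4 - \frac{1}{3}}\right)^{2} = \left(\frac{1}{- \frac{13}{3}}\right)^{2} = \left(- \frac{3}{13}\right)^{2} = \frac{9}{169}$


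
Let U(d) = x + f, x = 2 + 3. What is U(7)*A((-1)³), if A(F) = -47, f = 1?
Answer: -282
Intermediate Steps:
x = 5
U(d) = 6 (U(d) = 5 + 1 = 6)
U(7)*A((-1)³) = 6*(-47) = -282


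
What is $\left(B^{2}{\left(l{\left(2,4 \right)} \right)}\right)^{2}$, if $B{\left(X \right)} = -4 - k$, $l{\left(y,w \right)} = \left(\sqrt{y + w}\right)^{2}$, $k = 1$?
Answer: $625$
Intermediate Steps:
$l{\left(y,w \right)} = w + y$ ($l{\left(y,w \right)} = \left(\sqrt{w + y}\right)^{2} = w + y$)
$B{\left(X \right)} = -5$ ($B{\left(X \right)} = -4 - 1 = -5$)
$\left(B^{2}{\left(l{\left(2,4 \right)} \right)}\right)^{2} = \left(\left(-5\right)^{2}\right)^{2} = 25^{2} = 625$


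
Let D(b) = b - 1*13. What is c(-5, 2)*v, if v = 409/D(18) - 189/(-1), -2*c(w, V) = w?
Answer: 677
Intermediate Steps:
c(w, V) = -w/2
D(b) = -13 + b (D(b) = b - 13 = -13 + b)
v = 1354/5 (v = 409/(-13 + 18) - 189/(-1) = 409/5 - 189*(-1) = 409*(1/5) + 189 = 409/5 + 189 = 1354/5 ≈ 270.80)
c(-5, 2)*v = -1/2*(-5)*(1354/5) = (5/2)*(1354/5) = 677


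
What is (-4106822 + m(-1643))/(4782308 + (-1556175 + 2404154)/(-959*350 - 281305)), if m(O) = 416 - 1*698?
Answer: -2533898348320/2950467984161 ≈ -0.85881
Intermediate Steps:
m(O) = -282 (m(O) = 416 - 698 = -282)
(-4106822 + m(-1643))/(4782308 + (-1556175 + 2404154)/(-959*350 - 281305)) = (-4106822 - 282)/(4782308 + (-1556175 + 2404154)/(-959*350 - 281305)) = -4107104/(4782308 + 847979/(-335650 - 281305)) = -4107104/(4782308 + 847979/(-616955)) = -4107104/(4782308 + 847979*(-1/616955)) = -4107104/(4782308 - 847979/616955) = -4107104/2950467984161/616955 = -4107104*616955/2950467984161 = -2533898348320/2950467984161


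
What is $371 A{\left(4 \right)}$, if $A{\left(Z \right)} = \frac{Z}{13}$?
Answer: $\frac{1484}{13} \approx 114.15$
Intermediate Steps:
$A{\left(Z \right)} = \frac{Z}{13}$ ($A{\left(Z \right)} = Z \frac{1}{13} = \frac{Z}{13}$)
$371 A{\left(4 \right)} = 371 \cdot \frac{1}{13} \cdot 4 = 371 \cdot \frac{4}{13} = \frac{1484}{13}$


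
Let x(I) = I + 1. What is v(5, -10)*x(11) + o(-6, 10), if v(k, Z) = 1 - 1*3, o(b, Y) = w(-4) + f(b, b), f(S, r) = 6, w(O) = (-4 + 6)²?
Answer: -14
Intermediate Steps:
w(O) = 4 (w(O) = 2² = 4)
o(b, Y) = 10 (o(b, Y) = 4 + 6 = 10)
v(k, Z) = -2 (v(k, Z) = 1 - 3 = -2)
x(I) = 1 + I
v(5, -10)*x(11) + o(-6, 10) = -2*(1 + 11) + 10 = -2*12 + 10 = -24 + 10 = -14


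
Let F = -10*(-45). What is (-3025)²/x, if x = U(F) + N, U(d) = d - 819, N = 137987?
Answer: 9150625/137618 ≈ 66.493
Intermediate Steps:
F = 450
U(d) = -819 + d
x = 137618 (x = (-819 + 450) + 137987 = -369 + 137987 = 137618)
(-3025)²/x = (-3025)²/137618 = 9150625*(1/137618) = 9150625/137618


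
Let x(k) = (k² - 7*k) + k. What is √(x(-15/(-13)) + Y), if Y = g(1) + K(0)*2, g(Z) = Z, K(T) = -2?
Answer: 22*I*√3/13 ≈ 2.9312*I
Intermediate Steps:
x(k) = k² - 6*k
Y = -3 (Y = 1 - 2*2 = 1 - 4 = -3)
√(x(-15/(-13)) + Y) = √((-15/(-13))*(-6 - 15/(-13)) - 3) = √((-15*(-1/13))*(-6 - 15*(-1/13)) - 3) = √(15*(-6 + 15/13)/13 - 3) = √((15/13)*(-63/13) - 3) = √(-945/169 - 3) = √(-1452/169) = 22*I*√3/13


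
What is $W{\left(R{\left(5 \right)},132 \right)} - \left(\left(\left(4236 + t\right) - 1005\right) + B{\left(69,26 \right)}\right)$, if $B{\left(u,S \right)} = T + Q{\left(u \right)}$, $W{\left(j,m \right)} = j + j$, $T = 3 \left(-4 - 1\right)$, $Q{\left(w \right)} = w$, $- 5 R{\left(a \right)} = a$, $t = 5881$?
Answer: $-9168$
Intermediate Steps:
$R{\left(a \right)} = - \frac{a}{5}$
$T = -15$ ($T = 3 \left(-5\right) = -15$)
$W{\left(j,m \right)} = 2 j$
$B{\left(u,S \right)} = -15 + u$
$W{\left(R{\left(5 \right)},132 \right)} - \left(\left(\left(4236 + t\right) - 1005\right) + B{\left(69,26 \right)}\right) = 2 \left(\left(- \frac{1}{5}\right) 5\right) - \left(\left(\left(4236 + 5881\right) - 1005\right) + \left(-15 + 69\right)\right) = 2 \left(-1\right) - \left(\left(10117 - 1005\right) + 54\right) = -2 - \left(9112 + 54\right) = -2 - 9166 = -9168$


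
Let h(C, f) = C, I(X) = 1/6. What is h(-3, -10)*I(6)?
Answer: -½ ≈ -0.50000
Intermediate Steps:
I(X) = ⅙
h(-3, -10)*I(6) = -3*⅙ = -½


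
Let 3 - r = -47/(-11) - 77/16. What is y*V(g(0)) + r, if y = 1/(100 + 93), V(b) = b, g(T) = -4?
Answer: 119535/33968 ≈ 3.5190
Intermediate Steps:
r = 623/176 (r = 3 - (-47/(-11) - 77/16) = 3 - (-47*(-1/11) - 77*1/16) = 3 - (47/11 - 77/16) = 3 - 1*(-95/176) = 3 + 95/176 = 623/176 ≈ 3.5398)
y = 1/193 ≈ 0.0051813
y*V(g(0)) + r = (1/193)*(-4) + 623/176 = -4/193 + 623/176 = 119535/33968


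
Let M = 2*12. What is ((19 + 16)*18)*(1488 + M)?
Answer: 952560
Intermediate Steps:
M = 24
((19 + 16)*18)*(1488 + M) = ((19 + 16)*18)*(1488 + 24) = (35*18)*1512 = 630*1512 = 952560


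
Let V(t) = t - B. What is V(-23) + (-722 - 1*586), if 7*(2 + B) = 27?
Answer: -9330/7 ≈ -1332.9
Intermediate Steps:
B = 13/7 (B = -2 + (1/7)*27 = -2 + 27/7 = 13/7 ≈ 1.8571)
V(t) = -13/7 + t (V(t) = t - 1*13/7 = t - 13/7 = -13/7 + t)
V(-23) + (-722 - 1*586) = (-13/7 - 23) + (-722 - 1*586) = -174/7 + (-722 - 586) = -174/7 - 1308 = -9330/7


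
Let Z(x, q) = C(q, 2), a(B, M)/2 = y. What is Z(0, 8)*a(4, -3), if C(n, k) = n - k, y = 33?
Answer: 396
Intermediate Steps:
a(B, M) = 66 (a(B, M) = 2*33 = 66)
Z(x, q) = -2 + q (Z(x, q) = q - 1*2 = q - 2 = -2 + q)
Z(0, 8)*a(4, -3) = (-2 + 8)*66 = 6*66 = 396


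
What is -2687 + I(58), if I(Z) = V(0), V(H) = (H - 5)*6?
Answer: -2717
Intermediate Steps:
V(H) = -30 + 6*H (V(H) = (-5 + H)*6 = -30 + 6*H)
I(Z) = -30 (I(Z) = -30 + 6*0 = -30 + 0 = -30)
-2687 + I(58) = -2687 - 30 = -2717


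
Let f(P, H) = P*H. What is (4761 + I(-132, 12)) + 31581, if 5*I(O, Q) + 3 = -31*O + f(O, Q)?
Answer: 36843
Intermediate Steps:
f(P, H) = H*P
I(O, Q) = -⅗ - 31*O/5 + O*Q/5 (I(O, Q) = -⅗ + (-31*O + Q*O)/5 = -⅗ + (-31*O + O*Q)/5 = -⅗ + (-31*O/5 + O*Q/5) = -⅗ - 31*O/5 + O*Q/5)
(4761 + I(-132, 12)) + 31581 = (4761 + (-⅗ - 31/5*(-132) + (⅕)*(-132)*12)) + 31581 = (4761 + (-⅗ + 4092/5 - 1584/5)) + 31581 = (4761 + 501) + 31581 = 5262 + 31581 = 36843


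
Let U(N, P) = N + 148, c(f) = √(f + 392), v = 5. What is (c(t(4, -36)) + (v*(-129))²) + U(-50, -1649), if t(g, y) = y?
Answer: 416123 + 2*√89 ≈ 4.1614e+5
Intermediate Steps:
c(f) = √(392 + f)
U(N, P) = 148 + N
(c(t(4, -36)) + (v*(-129))²) + U(-50, -1649) = (√(392 - 36) + (5*(-129))²) + (148 - 50) = (√356 + (-645)²) + 98 = (2*√89 + 416025) + 98 = (416025 + 2*√89) + 98 = 416123 + 2*√89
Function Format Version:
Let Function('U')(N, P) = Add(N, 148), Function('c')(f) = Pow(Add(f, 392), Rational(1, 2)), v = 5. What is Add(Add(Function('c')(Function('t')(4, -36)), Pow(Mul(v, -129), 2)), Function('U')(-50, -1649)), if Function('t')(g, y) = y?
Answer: Add(416123, Mul(2, Pow(89, Rational(1, 2)))) ≈ 4.1614e+5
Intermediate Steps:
Function('c')(f) = Pow(Add(392, f), Rational(1, 2))
Function('U')(N, P) = Add(148, N)
Add(Add(Function('c')(Function('t')(4, -36)), Pow(Mul(v, -129), 2)), Function('U')(-50, -1649)) = Add(Add(Pow(Add(392, -36), Rational(1, 2)), Pow(Mul(5, -129), 2)), Add(148, -50)) = Add(Add(Pow(356, Rational(1, 2)), Pow(-645, 2)), 98) = Add(Add(Mul(2, Pow(89, Rational(1, 2))), 416025), 98) = Add(Add(416025, Mul(2, Pow(89, Rational(1, 2)))), 98) = Add(416123, Mul(2, Pow(89, Rational(1, 2))))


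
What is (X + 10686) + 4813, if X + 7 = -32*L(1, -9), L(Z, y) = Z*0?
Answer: 15492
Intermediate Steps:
L(Z, y) = 0
X = -7 (X = -7 - 32*0 = -7 + 0 = -7)
(X + 10686) + 4813 = (-7 + 10686) + 4813 = 10679 + 4813 = 15492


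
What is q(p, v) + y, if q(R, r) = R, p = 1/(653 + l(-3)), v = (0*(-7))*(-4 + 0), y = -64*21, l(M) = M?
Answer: -873599/650 ≈ -1344.0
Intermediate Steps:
y = -1344
v = 0 (v = 0*(-4) = 0)
p = 1/650 (p = 1/(653 - 3) = 1/650 ≈ 0.0015385)
q(p, v) + y = 1/650 - 1344 = -873599/650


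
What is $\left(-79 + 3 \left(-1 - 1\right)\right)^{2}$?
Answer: $7225$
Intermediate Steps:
$\left(-79 + 3 \left(-1 - 1\right)\right)^{2} = \left(-79 + 3 \left(-2\right)\right)^{2} = \left(-79 - 6\right)^{2} = \left(-85\right)^{2} = 7225$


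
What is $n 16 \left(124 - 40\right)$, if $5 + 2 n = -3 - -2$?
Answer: $-4032$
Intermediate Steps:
$n = -3$ ($n = - \frac{5}{2} + \frac{-3 - -2}{2} = - \frac{5}{2} + \frac{-3 + 2}{2} = - \frac{5}{2} + \frac{1}{2} \left(-1\right) = - \frac{5}{2} - \frac{1}{2} = -3$)
$n 16 \left(124 - 40\right) = \left(-3\right) 16 \left(124 - 40\right) = - 48 \left(124 - 40\right) = \left(-48\right) 84 = -4032$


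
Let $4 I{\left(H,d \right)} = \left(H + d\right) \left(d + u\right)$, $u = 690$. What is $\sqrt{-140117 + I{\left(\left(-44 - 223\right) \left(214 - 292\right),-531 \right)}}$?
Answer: $\frac{\sqrt{2666437}}{2} \approx 816.46$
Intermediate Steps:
$I{\left(H,d \right)} = \frac{\left(690 + d\right) \left(H + d\right)}{4}$ ($I{\left(H,d \right)} = \frac{\left(H + d\right) \left(d + 690\right)}{4} = \frac{\left(H + d\right) \left(690 + d\right)}{4} = \frac{\left(690 + d\right) \left(H + d\right)}{4}$)
$\sqrt{-140117 + I{\left(\left(-44 - 223\right) \left(214 - 292\right),-531 \right)}} = \sqrt{-140117 + \left(\frac{\left(-531\right)^{2}}{4} + \frac{345 \left(-44 - 223\right) \left(214 - 292\right)}{2} + \frac{345}{2} \left(-531\right) + \frac{1}{4} \left(-44 - 223\right) \left(214 - 292\right) \left(-531\right)\right)} = \sqrt{-140117 + \left(\frac{1}{4} \cdot 281961 + \frac{345 \left(\left(-267\right) \left(-78\right)\right)}{2} - \frac{183195}{2} + \frac{1}{4} \left(\left(-267\right) \left(-78\right)\right) \left(-531\right)\right)} = \sqrt{-140117 + \left(\frac{281961}{4} + \frac{345}{2} \cdot 20826 - \frac{183195}{2} + \frac{1}{4} \cdot 20826 \left(-531\right)\right)} = \sqrt{-140117 + \left(\frac{281961}{4} + 3592485 - \frac{183195}{2} - \frac{5529303}{2}\right)} = \sqrt{-140117 + \frac{3226905}{4}} = \sqrt{\frac{2666437}{4}} = \frac{\sqrt{2666437}}{2}$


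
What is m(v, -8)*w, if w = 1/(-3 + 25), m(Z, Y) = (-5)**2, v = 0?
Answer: 25/22 ≈ 1.1364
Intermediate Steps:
m(Z, Y) = 25
w = 1/22 ≈ 0.045455
m(v, -8)*w = 25*(1/22) = 25/22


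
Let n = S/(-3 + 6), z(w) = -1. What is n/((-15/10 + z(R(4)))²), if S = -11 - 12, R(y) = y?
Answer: -92/75 ≈ -1.2267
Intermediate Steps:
S = -23
n = -23/3 (n = -23/(-3 + 6) = -23/3 ≈ -7.6667)
n/((-15/10 + z(R(4)))²) = -23/(3*(-15/10 - 1)²) = -23/(3*(-15*⅒ - 1)²) = -23/(3*(-3/2 - 1)²) = -23/(3*((-5/2)²)) = -23/(3*25/4) = -23/3*4/25 = -92/75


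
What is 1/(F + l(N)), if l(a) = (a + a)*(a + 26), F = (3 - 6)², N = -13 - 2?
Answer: -1/321 ≈ -0.0031153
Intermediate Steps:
N = -15
F = 9 (F = (-3)² = 9)
l(a) = 2*a*(26 + a) (l(a) = (2*a)*(26 + a) = 2*a*(26 + a))
1/(F + l(N)) = 1/(9 + 2*(-15)*(26 - 15)) = 1/(9 + 2*(-15)*11) = 1/(9 - 330) = 1/(-321) = -1/321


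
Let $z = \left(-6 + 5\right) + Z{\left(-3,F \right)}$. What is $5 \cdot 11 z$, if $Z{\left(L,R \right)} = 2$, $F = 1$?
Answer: $55$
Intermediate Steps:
$z = 1$ ($z = \left(-6 + 5\right) + 2 = -1 + 2 = 1$)
$5 \cdot 11 z = 5 \cdot 11 \cdot 1 = 55 \cdot 1 = 55$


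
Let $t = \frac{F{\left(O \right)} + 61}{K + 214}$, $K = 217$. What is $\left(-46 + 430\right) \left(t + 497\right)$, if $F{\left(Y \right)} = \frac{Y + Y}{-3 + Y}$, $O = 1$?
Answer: $\frac{82278528}{431} \approx 1.909 \cdot 10^{5}$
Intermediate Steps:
$F{\left(Y \right)} = \frac{2 Y}{-3 + Y}$
$t = \frac{60}{431}$ ($t = \frac{2 \cdot 1 \frac{1}{-3 + 1} + 61}{217 + 214} = \frac{2 \cdot 1 \frac{1}{-2} + 61}{431} = \left(2 \cdot 1 \left(- \frac{1}{2}\right) + 61\right) \frac{1}{431} = \left(-1 + 61\right) \frac{1}{431} = 60 \cdot \frac{1}{431} = \frac{60}{431} \approx 0.13921$)
$\left(-46 + 430\right) \left(t + 497\right) = \left(-46 + 430\right) \left(\frac{60}{431} + 497\right) = 384 \cdot \frac{214267}{431} = \frac{82278528}{431}$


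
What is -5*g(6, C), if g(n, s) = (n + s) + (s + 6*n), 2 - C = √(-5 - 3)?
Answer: -230 + 20*I*√2 ≈ -230.0 + 28.284*I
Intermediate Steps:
C = 2 - 2*I*√2 (C = 2 - √(-5 - 3) = 2 - √(-8) = 2 - 2*I*√2 ≈ 2.0 - 2.8284*I)
g(n, s) = 2*s + 7*n
-5*g(6, C) = -5*(2*(2 - 2*I*√2) + 7*6) = -5*((4 - 4*I*√2) + 42) = -5*(46 - 4*I*√2) = -230 + 20*I*√2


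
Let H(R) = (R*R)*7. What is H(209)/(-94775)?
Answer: -305767/94775 ≈ -3.2262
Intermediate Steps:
H(R) = 7*R² (H(R) = R²*7 = 7*R²)
H(209)/(-94775) = (7*209²)/(-94775) = (7*43681)*(-1/94775) = 305767*(-1/94775) = -305767/94775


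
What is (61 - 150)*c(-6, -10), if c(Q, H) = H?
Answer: 890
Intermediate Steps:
(61 - 150)*c(-6, -10) = (61 - 150)*(-10) = -89*(-10) = 890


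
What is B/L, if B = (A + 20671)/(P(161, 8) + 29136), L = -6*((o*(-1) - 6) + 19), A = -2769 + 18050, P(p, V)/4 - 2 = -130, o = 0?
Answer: -749/46514 ≈ -0.016103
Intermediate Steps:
P(p, V) = -512 (P(p, V) = 8 + 4*(-130) = 8 - 520 = -512)
A = 15281
L = -78 (L = -6*((0*(-1) - 6) + 19) = -6*((0 - 6) + 19) = -6*(-6 + 19) = -6*13 = -78)
B = 2247/1789 (B = (15281 + 20671)/(-512 + 29136) = 35952/28624 = 35952*(1/28624) = 2247/1789 ≈ 1.2560)
B/L = (2247/1789)/(-78) = (2247/1789)*(-1/78) = -749/46514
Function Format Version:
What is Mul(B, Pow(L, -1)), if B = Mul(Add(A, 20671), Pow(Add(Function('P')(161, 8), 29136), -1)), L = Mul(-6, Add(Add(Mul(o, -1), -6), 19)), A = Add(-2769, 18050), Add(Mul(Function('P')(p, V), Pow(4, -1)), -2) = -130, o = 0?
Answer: Rational(-749, 46514) ≈ -0.016103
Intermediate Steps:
Function('P')(p, V) = -512 (Function('P')(p, V) = Add(8, Mul(4, -130)) = Add(8, -520) = -512)
A = 15281
L = -78 (L = Mul(-6, Add(Add(Mul(0, -1), -6), 19)) = Mul(-6, Add(Add(0, -6), 19)) = Mul(-6, Add(-6, 19)) = Mul(-6, 13) = -78)
B = Rational(2247, 1789) (B = Mul(Add(15281, 20671), Pow(Add(-512, 29136), -1)) = Mul(35952, Pow(28624, -1)) = Mul(35952, Rational(1, 28624)) = Rational(2247, 1789) ≈ 1.2560)
Mul(B, Pow(L, -1)) = Mul(Rational(2247, 1789), Pow(-78, -1)) = Mul(Rational(2247, 1789), Rational(-1, 78)) = Rational(-749, 46514)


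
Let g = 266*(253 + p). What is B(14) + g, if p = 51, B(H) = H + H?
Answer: 80892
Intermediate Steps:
B(H) = 2*H
g = 80864 (g = 266*(253 + 51) = 266*304 = 80864)
B(14) + g = 2*14 + 80864 = 28 + 80864 = 80892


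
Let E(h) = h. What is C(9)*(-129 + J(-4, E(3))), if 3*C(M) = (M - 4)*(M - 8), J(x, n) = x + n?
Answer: -650/3 ≈ -216.67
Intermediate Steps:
J(x, n) = n + x
C(M) = (-8 + M)*(-4 + M)/3 (C(M) = ((M - 4)*(M - 8))/3 = ((-4 + M)*(-8 + M))/3 = ((-8 + M)*(-4 + M))/3 = (-8 + M)*(-4 + M)/3)
C(9)*(-129 + J(-4, E(3))) = (32/3 - 4*9 + (1/3)*9**2)*(-129 + (3 - 4)) = (32/3 - 36 + (1/3)*81)*(-129 - 1) = (32/3 - 36 + 27)*(-130) = (5/3)*(-130) = -650/3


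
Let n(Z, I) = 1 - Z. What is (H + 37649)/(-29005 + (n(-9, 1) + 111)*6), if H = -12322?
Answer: -25327/28279 ≈ -0.89561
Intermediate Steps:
(H + 37649)/(-29005 + (n(-9, 1) + 111)*6) = (-12322 + 37649)/(-29005 + ((1 - 1*(-9)) + 111)*6) = 25327/(-29005 + ((1 + 9) + 111)*6) = 25327/(-29005 + (10 + 111)*6) = 25327/(-29005 + 121*6) = 25327/(-29005 + 726) = 25327/(-28279) = 25327*(-1/28279) = -25327/28279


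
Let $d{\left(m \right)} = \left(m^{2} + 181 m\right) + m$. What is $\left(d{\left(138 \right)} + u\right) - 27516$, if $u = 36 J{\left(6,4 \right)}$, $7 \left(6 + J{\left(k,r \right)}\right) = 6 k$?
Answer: $\frac{116292}{7} \approx 16613.0$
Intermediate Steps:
$d{\left(m \right)} = m^{2} + 182 m$
$J{\left(k,r \right)} = -6 + \frac{6 k}{7}$
$u = - \frac{216}{7}$ ($u = 36 \left(-6 + \frac{6}{7} \cdot 6\right) = 36 \left(-6 + \frac{36}{7}\right) = 36 \left(- \frac{6}{7}\right) = - \frac{216}{7} \approx -30.857$)
$\left(d{\left(138 \right)} + u\right) - 27516 = \left(138 \left(182 + 138\right) - \frac{216}{7}\right) - 27516 = \left(138 \cdot 320 - \frac{216}{7}\right) - 27516 = \left(44160 - \frac{216}{7}\right) - 27516 = \frac{308904}{7} - 27516 = \frac{116292}{7}$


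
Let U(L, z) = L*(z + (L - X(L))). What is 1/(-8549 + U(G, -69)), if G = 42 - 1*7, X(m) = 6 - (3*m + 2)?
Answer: -1/6204 ≈ -0.00016119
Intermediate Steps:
X(m) = 4 - 3*m (X(m) = 6 - (2 + 3*m) = 6 + (-2 - 3*m) = 4 - 3*m)
G = 35 (G = 42 - 7 = 35)
U(L, z) = L*(-4 + z + 4*L) (U(L, z) = L*(z + (L - (4 - 3*L))) = L*(z + (L + (-4 + 3*L))) = L*(z + (-4 + 4*L)) = L*(-4 + z + 4*L))
1/(-8549 + U(G, -69)) = 1/(-8549 + 35*(-4 - 69 + 4*35)) = 1/(-8549 + 35*(-4 - 69 + 140)) = 1/(-8549 + 35*67) = 1/(-8549 + 2345) = 1/(-6204) = -1/6204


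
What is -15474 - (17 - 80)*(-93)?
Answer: -21333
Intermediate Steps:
-15474 - (17 - 80)*(-93) = -15474 - (-63)*(-93) = -15474 - 1*5859 = -15474 - 5859 = -21333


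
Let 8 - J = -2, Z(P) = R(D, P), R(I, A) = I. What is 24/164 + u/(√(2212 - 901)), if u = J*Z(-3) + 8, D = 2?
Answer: 6/41 + 28*√1311/1311 ≈ 0.91966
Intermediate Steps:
Z(P) = 2
J = 10 (J = 8 - 1*(-2) = 8 + 2 = 10)
u = 28 (u = 10*2 + 8 = 20 + 8 = 28)
24/164 + u/(√(2212 - 901)) = 24/164 + 28/(√(2212 - 901)) = 24*(1/164) + 28/(√1311) = 6/41 + 28*(√1311/1311) = 6/41 + 28*√1311/1311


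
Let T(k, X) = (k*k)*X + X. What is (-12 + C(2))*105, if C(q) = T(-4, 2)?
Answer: 2310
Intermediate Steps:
T(k, X) = X + X*k**2 (T(k, X) = k**2*X + X = X*k**2 + X = X + X*k**2)
C(q) = 34 (C(q) = 2*(1 + (-4)**2) = 2*(1 + 16) = 2*17 = 34)
(-12 + C(2))*105 = (-12 + 34)*105 = 22*105 = 2310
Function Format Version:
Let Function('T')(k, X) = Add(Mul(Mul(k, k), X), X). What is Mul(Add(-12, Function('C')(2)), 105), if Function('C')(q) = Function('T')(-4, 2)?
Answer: 2310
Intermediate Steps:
Function('T')(k, X) = Add(X, Mul(X, Pow(k, 2))) (Function('T')(k, X) = Add(Mul(Pow(k, 2), X), X) = Add(Mul(X, Pow(k, 2)), X) = Add(X, Mul(X, Pow(k, 2))))
Function('C')(q) = 34 (Function('C')(q) = Mul(2, Add(1, Pow(-4, 2))) = Mul(2, Add(1, 16)) = Mul(2, 17) = 34)
Mul(Add(-12, Function('C')(2)), 105) = Mul(Add(-12, 34), 105) = Mul(22, 105) = 2310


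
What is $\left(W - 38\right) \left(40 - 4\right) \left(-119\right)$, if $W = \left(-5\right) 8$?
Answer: $334152$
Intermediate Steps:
$W = -40$
$\left(W - 38\right) \left(40 - 4\right) \left(-119\right) = \left(-40 - 38\right) \left(40 - 4\right) \left(-119\right) = \left(-40 - 38\right) 36 \left(-119\right) = \left(-78\right) 36 \left(-119\right) = \left(-2808\right) \left(-119\right) = 334152$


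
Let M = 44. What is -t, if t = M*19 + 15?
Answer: -851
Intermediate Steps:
t = 851 (t = 44*19 + 15 = 836 + 15 = 851)
-t = -1*851 = -851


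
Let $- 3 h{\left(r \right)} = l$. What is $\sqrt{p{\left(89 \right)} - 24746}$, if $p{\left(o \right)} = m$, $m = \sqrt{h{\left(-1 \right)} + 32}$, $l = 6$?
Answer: $\sqrt{-24746 + \sqrt{30}} \approx 157.29 i$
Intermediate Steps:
$h{\left(r \right)} = -2$ ($h{\left(r \right)} = \left(- \frac{1}{3}\right) 6 = -2$)
$m = \sqrt{30}$ ($m = \sqrt{-2 + 32} = \sqrt{30} \approx 5.4772$)
$p{\left(o \right)} = \sqrt{30}$
$\sqrt{p{\left(89 \right)} - 24746} = \sqrt{\sqrt{30} - 24746} = \sqrt{-24746 + \sqrt{30}}$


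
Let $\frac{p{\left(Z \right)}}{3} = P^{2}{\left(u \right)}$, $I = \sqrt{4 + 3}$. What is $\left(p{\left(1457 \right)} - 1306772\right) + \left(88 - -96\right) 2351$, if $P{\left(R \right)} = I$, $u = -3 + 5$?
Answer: $-874167$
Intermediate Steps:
$u = 2$
$I = \sqrt{7} \approx 2.6458$
$P{\left(R \right)} = \sqrt{7}$
$p{\left(Z \right)} = 21$ ($p{\left(Z \right)} = 3 \left(\sqrt{7}\right)^{2} = 3 \cdot 7 = 21$)
$\left(p{\left(1457 \right)} - 1306772\right) + \left(88 - -96\right) 2351 = \left(21 - 1306772\right) + \left(88 - -96\right) 2351 = -1306751 + \left(88 + 96\right) 2351 = -1306751 + 184 \cdot 2351 = -1306751 + 432584 = -874167$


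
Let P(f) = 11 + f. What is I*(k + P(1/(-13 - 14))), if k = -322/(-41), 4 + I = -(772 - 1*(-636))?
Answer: -29411960/1107 ≈ -26569.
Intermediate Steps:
I = -1412 (I = -4 - (772 - 1*(-636)) = -4 - (772 + 636) = -4 - 1*1408 = -4 - 1408 = -1412)
k = 322/41 (k = -322*(-1/41) = 322/41 ≈ 7.8537)
I*(k + P(1/(-13 - 14))) = -1412*(322/41 + (11 + 1/(-13 - 14))) = -1412*(322/41 + (11 + 1/(-27))) = -1412*(322/41 + (11 - 1/27)) = -1412*(322/41 + 296/27) = -1412*20830/1107 = -29411960/1107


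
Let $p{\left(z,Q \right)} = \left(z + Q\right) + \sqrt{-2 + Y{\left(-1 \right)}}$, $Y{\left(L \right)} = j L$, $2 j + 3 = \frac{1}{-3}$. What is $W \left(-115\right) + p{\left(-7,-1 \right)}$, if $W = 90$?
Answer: $-10358 + \frac{i \sqrt{3}}{3} \approx -10358.0 + 0.57735 i$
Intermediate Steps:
$j = - \frac{5}{3}$ ($j = - \frac{3}{2} + \frac{1}{2 \left(-3\right)} = - \frac{3}{2} + \frac{1}{2} \left(- \frac{1}{3}\right) = - \frac{3}{2} - \frac{1}{6} = - \frac{5}{3} \approx -1.6667$)
$Y{\left(L \right)} = - \frac{5 L}{3}$
$p{\left(z,Q \right)} = Q + z + \frac{i \sqrt{3}}{3}$ ($p{\left(z,Q \right)} = \left(z + Q\right) + \sqrt{-2 - - \frac{5}{3}} = \left(Q + z\right) + \sqrt{-2 + \frac{5}{3}} = \left(Q + z\right) + \sqrt{- \frac{1}{3}} = \left(Q + z\right) + \frac{i \sqrt{3}}{3} = Q + z + \frac{i \sqrt{3}}{3}$)
$W \left(-115\right) + p{\left(-7,-1 \right)} = 90 \left(-115\right) - \left(8 - \frac{i \sqrt{3}}{3}\right) = -10350 - \left(8 - \frac{i \sqrt{3}}{3}\right) = -10358 + \frac{i \sqrt{3}}{3}$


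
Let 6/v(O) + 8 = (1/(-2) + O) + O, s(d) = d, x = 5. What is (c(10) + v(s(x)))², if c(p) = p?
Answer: 196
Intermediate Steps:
v(O) = 6/(-17/2 + 2*O) (v(O) = 6/(-8 + ((1/(-2) + O) + O)) = 6/(-8 + ((-½ + O) + O)) = 6/(-8 + (-½ + 2*O)) = 6/(-17/2 + 2*O))
(c(10) + v(s(x)))² = (10 + 12/(-17 + 4*5))² = (10 + 12/(-17 + 20))² = (10 + 12/3)² = (10 + 12*(⅓))² = (10 + 4)² = 14² = 196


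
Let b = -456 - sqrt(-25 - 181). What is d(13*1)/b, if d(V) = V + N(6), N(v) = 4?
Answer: -3876/104071 + 17*I*sqrt(206)/208142 ≈ -0.037244 + 0.0011723*I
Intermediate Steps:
d(V) = 4 + V (d(V) = V + 4 = 4 + V)
b = -456 - I*sqrt(206) (b = -456 - sqrt(-206) = -456 - I*sqrt(206) ≈ -456.0 - 14.353*I)
d(13*1)/b = (4 + 13*1)/(-456 - I*sqrt(206)) = (4 + 13)/(-456 - I*sqrt(206)) = 17/(-456 - I*sqrt(206))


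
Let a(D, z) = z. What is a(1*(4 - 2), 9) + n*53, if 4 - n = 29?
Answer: -1316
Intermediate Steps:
n = -25 (n = 4 - 1*29 = 4 - 29 = -25)
a(1*(4 - 2), 9) + n*53 = 9 - 25*53 = 9 - 1325 = -1316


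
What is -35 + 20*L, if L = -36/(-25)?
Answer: -31/5 ≈ -6.2000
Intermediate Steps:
L = 36/25 (L = -36*(-1/25) = 36/25 ≈ 1.4400)
-35 + 20*L = -35 + 20*(36/25) = -35 + 144/5 = -31/5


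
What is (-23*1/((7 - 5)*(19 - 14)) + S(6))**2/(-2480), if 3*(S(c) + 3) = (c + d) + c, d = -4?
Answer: -6241/2232000 ≈ -0.0027961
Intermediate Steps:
S(c) = -13/3 + 2*c/3 (S(c) = -3 + ((c - 4) + c)/3 = -3 + ((-4 + c) + c)/3 = -3 + (-4 + 2*c)/3 = -3 + (-4/3 + 2*c/3) = -13/3 + 2*c/3)
(-23*1/((7 - 5)*(19 - 14)) + S(6))**2/(-2480) = (-23*1/((7 - 5)*(19 - 14)) + (-13/3 + (2/3)*6))**2/(-2480) = (-23/(2*5) + (-13/3 + 4))**2*(-1/2480) = (-23/10 - 1/3)**2*(-1/2480) = (-79/30)**2*(-1/2480) = (6241/900)*(-1/2480) = -6241/2232000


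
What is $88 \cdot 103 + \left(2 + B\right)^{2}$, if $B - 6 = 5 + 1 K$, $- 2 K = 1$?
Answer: $\frac{36881}{4} \approx 9220.3$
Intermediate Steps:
$K = - \frac{1}{2}$ ($K = \left(- \frac{1}{2}\right) 1 = - \frac{1}{2} \approx -0.5$)
$B = \frac{21}{2}$ ($B = 6 + \left(5 + 1 \left(- \frac{1}{2}\right)\right) = 6 + \left(5 - \frac{1}{2}\right) = 6 + \frac{9}{2} = \frac{21}{2} \approx 10.5$)
$88 \cdot 103 + \left(2 + B\right)^{2} = 88 \cdot 103 + \left(2 + \frac{21}{2}\right)^{2} = 9064 + \left(\frac{25}{2}\right)^{2} = 9064 + \frac{625}{4} = \frac{36881}{4}$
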